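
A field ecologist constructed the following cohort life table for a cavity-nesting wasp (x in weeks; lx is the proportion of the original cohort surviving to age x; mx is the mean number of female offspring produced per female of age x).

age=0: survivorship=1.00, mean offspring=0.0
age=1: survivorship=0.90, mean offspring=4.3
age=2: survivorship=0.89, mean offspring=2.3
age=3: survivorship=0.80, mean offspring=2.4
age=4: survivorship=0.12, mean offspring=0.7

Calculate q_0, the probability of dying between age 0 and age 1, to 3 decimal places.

q_0 = (l_0 − l_1) / l_0 = (1 − 0.9) / 1
     = 0.1 / 1 = 0.1 → 0.100

0.100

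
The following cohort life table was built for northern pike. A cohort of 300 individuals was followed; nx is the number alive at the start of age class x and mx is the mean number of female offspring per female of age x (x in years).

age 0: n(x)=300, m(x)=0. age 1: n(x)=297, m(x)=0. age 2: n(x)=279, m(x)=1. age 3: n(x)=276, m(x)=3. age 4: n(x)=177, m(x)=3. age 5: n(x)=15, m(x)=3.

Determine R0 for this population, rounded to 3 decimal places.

5.610

lx = nx/n0 = nx/300: 1, 0.99, 0.93, 0.92, 0.59, 0.05
lx·mx by age: 0, 0, 0.93, 2.76, 1.77, 0.15
R0 = Σ lx·mx = 5.61 → 5.610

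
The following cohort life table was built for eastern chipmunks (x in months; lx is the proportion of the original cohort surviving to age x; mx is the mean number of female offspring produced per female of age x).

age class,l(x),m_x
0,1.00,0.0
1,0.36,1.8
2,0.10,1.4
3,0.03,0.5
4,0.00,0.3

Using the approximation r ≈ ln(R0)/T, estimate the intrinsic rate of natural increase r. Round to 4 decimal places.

R0 = Σ lx·mx = 0 + 0.648 + 0.14 + 0.015 + 0 = 0.803
Σ x·lx·mx = 0.973; T = 0.973/0.803 = 1.21171…
r ≈ ln(R0)/T = ln(0.803)/1.21171… = -0.181067… → -0.1811

-0.1811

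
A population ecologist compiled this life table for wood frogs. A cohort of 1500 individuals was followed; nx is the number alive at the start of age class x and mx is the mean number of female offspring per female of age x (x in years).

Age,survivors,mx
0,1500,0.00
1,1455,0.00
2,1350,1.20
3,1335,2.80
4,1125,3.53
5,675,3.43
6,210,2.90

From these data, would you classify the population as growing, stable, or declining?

lx = nx/n0 = nx/1500: 1, 0.97, 0.9, 0.89, 0.75, 0.45, 0.14
R0 = Σ lx·mx = 0 + 0 + 1.08 + 2.492 + 2.6475 + 1.5435 + 0.406 = 8.169
R0 > 1, so the population is growing.

growing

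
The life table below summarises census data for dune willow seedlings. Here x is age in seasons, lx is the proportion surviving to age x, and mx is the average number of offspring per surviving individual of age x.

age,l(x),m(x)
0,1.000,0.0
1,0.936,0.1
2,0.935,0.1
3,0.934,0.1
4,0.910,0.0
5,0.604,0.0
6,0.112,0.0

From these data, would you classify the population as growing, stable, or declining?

declining

R0 = Σ lx·mx = 0 + 0.0936 + 0.0935 + 0.0934 + 0 + 0 + 0 = 0.2805
R0 < 1, so the population is declining.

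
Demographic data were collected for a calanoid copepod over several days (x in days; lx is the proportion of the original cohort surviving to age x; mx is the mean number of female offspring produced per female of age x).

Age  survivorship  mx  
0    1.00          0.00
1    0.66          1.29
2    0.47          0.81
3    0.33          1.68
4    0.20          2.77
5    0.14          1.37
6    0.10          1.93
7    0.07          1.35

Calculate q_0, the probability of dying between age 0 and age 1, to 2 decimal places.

q_0 = (l_0 − l_1) / l_0 = (1 − 0.66) / 1
     = 0.34 / 1 = 0.34 → 0.34

0.34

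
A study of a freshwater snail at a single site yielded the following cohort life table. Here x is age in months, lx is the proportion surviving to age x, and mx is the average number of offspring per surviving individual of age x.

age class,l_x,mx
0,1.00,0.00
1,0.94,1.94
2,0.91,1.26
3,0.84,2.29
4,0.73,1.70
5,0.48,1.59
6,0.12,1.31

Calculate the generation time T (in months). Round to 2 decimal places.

lx·mx: 0, 1.8236, 1.1466, 1.9236, 1.241, 0.7632, 0.1572 → R0 = 7.0552
x·lx·mx: 0, 1.8236, 2.2932, 5.7708, 4.964, 3.816, 0.9432 → Σ = 19.6108
T = 19.6108 / 7.0552 = 2.779624… → 2.78

2.78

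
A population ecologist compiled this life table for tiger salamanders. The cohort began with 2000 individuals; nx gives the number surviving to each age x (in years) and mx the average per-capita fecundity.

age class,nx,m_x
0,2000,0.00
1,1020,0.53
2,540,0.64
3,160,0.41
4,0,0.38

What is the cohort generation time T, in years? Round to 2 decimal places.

1.50

lx = nx/n0 = nx/2000: 1, 0.51, 0.27, 0.08, 0
lx·mx: 0, 0.2703, 0.1728, 0.0328, 0 → R0 = 0.4759
x·lx·mx: 0, 0.2703, 0.3456, 0.0984, 0 → Σ = 0.7143
T = 0.7143 / 0.4759 = 1.500946… → 1.50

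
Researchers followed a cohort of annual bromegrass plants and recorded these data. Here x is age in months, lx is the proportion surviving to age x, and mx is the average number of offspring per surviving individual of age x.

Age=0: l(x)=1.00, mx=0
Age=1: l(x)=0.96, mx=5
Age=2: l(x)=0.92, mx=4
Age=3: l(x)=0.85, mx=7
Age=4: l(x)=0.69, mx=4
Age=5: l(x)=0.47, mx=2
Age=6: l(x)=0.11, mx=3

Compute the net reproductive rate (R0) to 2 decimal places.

lx·mx by age: 0, 4.8, 3.68, 5.95, 2.76, 0.94, 0.33
R0 = Σ lx·mx = 18.46 → 18.46

18.46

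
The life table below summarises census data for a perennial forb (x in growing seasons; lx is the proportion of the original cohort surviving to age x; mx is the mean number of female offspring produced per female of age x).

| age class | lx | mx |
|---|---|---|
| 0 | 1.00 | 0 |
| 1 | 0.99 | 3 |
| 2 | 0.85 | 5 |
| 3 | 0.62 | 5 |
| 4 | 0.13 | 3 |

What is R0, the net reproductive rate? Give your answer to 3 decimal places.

lx·mx by age: 0, 2.97, 4.25, 3.1, 0.39
R0 = Σ lx·mx = 10.71 → 10.710

10.710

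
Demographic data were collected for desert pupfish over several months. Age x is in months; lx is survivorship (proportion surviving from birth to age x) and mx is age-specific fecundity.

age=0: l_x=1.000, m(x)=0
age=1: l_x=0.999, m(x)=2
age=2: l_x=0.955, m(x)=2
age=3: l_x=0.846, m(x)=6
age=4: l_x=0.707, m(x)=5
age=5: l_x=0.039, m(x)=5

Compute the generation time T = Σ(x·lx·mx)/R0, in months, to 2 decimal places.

lx·mx: 0, 1.998, 1.91, 5.076, 3.535, 0.195 → R0 = 12.714
x·lx·mx: 0, 1.998, 3.82, 15.228, 14.14, 0.975 → Σ = 36.161
T = 36.161 / 12.714 = 2.844188… → 2.84

2.84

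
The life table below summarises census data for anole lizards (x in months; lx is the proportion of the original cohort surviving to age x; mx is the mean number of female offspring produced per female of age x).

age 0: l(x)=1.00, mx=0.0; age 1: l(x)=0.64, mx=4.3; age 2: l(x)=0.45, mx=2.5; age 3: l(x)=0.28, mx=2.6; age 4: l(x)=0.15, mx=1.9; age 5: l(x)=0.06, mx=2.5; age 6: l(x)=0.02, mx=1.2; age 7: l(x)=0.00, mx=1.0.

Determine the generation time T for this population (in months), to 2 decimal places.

lx·mx: 0, 2.752, 1.125, 0.728, 0.285, 0.15, 0.024, 0 → R0 = 5.064
x·lx·mx: 0, 2.752, 2.25, 2.184, 1.14, 0.75, 0.144, 0 → Σ = 9.22
T = 9.22 / 5.064 = 1.820695… → 1.82

1.82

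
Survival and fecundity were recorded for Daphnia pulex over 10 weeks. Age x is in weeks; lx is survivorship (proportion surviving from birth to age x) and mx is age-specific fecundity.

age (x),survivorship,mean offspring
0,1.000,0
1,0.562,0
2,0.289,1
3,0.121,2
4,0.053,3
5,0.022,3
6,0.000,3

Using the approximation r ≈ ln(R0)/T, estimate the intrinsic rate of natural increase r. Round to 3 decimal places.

-0.093

R0 = Σ lx·mx = 0 + 0 + 0.289 + 0.242 + 0.159 + 0.066 + 0 = 0.756
Σ x·lx·mx = 2.27; T = 2.27/0.756 = 3.00265…
r ≈ ln(R0)/T = ln(0.756)/3.00265… = -0.09316… → -0.093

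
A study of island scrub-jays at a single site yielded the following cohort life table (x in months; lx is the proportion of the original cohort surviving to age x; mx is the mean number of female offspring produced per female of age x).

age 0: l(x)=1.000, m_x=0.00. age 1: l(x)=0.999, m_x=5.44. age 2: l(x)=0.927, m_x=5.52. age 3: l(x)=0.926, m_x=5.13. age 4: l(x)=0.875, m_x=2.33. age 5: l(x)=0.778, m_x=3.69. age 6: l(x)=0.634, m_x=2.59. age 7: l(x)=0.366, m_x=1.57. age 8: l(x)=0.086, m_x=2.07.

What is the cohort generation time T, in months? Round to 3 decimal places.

lx·mx: 0, 5.43456, 5.11704, 4.75038, 2.03875, 2.87082, 1.64206, 0.57462, 0.17802 → R0 = 22.60625
x·lx·mx: 0, 5.43456, 10.23408, 14.25114, 8.155, 14.3541, 9.85236, 4.02234, 1.42416 → Σ = 67.72774
T = 67.72774 / 22.60625 = 2.995974… → 2.996

2.996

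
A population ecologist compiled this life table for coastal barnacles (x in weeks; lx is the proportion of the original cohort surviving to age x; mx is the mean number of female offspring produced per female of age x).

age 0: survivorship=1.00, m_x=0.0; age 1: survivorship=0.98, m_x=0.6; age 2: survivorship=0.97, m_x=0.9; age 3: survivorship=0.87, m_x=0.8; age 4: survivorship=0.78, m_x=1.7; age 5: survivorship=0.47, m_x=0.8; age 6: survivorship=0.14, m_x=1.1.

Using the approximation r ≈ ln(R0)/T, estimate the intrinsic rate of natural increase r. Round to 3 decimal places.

R0 = Σ lx·mx = 0 + 0.588 + 0.873 + 0.696 + 1.326 + 0.376 + 0.154 = 4.013
Σ x·lx·mx = 12.53; T = 12.53/4.013 = 3.12235…
r ≈ ln(R0)/T = ln(4.013)/3.12235… = 0.44503… → 0.445

0.445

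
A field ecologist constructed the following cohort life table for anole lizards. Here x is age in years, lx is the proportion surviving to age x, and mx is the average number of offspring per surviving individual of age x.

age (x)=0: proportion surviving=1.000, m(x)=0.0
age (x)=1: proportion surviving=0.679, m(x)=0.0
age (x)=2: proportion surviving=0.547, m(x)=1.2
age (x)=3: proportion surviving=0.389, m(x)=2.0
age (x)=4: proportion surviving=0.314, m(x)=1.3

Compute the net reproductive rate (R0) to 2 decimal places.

1.84

lx·mx by age: 0, 0, 0.6564, 0.778, 0.4082
R0 = Σ lx·mx = 1.8426 → 1.84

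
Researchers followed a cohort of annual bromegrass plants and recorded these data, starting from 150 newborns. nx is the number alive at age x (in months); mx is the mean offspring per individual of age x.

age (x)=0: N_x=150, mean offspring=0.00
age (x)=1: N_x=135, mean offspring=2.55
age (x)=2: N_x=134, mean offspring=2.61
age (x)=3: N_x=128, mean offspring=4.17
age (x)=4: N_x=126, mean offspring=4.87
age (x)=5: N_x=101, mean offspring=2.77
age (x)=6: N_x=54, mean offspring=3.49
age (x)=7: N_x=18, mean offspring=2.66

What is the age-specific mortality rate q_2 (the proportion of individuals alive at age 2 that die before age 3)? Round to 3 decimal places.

0.045

lx = nx/n0 = nx/150: 1, 0.9, 0.89333…, 0.85333…, 0.84, 0.67333…, 0.36, 0.12
q_2 = (l_2 − l_3) / l_2 = (0.893333… − 0.853333…) / 0.893333…
     = 0.04… / 0.893333… = 0.044776… → 0.045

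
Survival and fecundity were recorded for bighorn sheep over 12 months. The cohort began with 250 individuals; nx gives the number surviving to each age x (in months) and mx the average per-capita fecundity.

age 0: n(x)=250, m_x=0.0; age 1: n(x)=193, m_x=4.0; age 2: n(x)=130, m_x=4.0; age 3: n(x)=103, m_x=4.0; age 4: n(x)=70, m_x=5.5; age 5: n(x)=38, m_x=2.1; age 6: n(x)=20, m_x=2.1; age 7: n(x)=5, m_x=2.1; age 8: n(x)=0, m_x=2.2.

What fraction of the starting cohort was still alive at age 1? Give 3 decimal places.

0.772

l_1 = n_1/n_0 = 193/250 = 0.772 → 0.772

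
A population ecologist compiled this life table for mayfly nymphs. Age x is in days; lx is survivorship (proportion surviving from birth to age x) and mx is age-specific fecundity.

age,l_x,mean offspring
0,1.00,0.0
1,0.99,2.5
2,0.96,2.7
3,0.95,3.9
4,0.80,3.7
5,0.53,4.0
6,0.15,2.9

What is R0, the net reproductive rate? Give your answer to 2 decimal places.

14.29

lx·mx by age: 0, 2.475, 2.592, 3.705, 2.96, 2.12, 0.435
R0 = Σ lx·mx = 14.287 → 14.29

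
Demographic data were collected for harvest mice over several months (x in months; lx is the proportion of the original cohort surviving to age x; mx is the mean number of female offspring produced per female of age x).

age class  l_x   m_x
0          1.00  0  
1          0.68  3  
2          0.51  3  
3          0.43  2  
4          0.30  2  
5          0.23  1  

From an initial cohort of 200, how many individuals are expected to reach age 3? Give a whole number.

86

Expected survivors = N0 · l_3 = 200 × 0.43 = 86 → 86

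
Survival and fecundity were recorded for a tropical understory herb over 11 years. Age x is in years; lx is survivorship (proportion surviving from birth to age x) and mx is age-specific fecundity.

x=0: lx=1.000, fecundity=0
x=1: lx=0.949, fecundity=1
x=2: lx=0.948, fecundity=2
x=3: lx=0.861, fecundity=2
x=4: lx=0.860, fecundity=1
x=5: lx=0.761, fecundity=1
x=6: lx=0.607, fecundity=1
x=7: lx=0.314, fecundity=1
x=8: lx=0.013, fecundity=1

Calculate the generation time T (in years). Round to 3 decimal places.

3.243

lx·mx: 0, 0.949, 1.896, 1.722, 0.86, 0.761, 0.607, 0.314, 0.013 → R0 = 7.122
x·lx·mx: 0, 0.949, 3.792, 5.166, 3.44, 3.805, 3.642, 2.198, 0.104 → Σ = 23.096
T = 23.096 / 7.122 = 3.242909… → 3.243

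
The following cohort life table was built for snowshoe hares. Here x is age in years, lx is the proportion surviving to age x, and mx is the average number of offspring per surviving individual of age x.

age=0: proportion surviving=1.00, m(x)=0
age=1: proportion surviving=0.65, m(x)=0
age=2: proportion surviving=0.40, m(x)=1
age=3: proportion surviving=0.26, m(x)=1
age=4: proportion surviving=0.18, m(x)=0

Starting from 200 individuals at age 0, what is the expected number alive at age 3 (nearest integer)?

Expected survivors = N0 · l_3 = 200 × 0.26 = 52 → 52

52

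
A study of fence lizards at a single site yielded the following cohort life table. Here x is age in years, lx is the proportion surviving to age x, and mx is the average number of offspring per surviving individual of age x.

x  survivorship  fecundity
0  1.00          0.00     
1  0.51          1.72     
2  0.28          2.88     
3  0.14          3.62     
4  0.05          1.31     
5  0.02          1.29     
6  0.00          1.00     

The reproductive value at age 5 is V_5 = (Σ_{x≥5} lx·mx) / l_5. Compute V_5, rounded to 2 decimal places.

1.29

lx·mx for x ≥ 5: 0.0258, 0 → sum = 0.0258
V_5 = 0.0258 / l_5 = 0.0258 / 0.02 = 1.29 → 1.29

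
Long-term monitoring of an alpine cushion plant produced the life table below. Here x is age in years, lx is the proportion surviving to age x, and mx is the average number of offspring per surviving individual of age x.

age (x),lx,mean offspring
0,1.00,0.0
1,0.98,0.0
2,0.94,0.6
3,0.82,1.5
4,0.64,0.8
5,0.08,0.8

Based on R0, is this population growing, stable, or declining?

growing

R0 = Σ lx·mx = 0 + 0 + 0.564 + 1.23 + 0.512 + 0.064 = 2.37
R0 > 1, so the population is growing.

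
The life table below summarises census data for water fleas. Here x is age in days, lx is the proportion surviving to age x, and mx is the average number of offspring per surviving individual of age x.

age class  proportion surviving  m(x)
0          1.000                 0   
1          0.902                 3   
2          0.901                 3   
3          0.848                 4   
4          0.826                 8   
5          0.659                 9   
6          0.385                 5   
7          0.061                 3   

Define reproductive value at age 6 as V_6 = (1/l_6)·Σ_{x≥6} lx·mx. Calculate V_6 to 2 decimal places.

5.48

lx·mx for x ≥ 6: 1.925, 0.183 → sum = 2.108
V_6 = 2.108 / l_6 = 2.108 / 0.385 = 5.475325… → 5.48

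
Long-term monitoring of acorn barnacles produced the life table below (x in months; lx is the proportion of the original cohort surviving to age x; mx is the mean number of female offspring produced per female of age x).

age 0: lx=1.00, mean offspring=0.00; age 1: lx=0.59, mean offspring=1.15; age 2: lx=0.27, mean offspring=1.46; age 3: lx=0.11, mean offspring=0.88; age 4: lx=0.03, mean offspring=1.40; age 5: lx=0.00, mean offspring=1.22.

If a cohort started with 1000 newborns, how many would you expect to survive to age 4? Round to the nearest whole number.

30

Expected survivors = N0 · l_4 = 1000 × 0.03 = 30 → 30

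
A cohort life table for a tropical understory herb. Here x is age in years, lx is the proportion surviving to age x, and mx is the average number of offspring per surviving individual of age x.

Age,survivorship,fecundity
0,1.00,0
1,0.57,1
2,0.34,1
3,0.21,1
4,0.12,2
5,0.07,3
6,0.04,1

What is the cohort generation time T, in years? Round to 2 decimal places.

lx·mx: 0, 0.57, 0.34, 0.21, 0.24, 0.21, 0.04 → R0 = 1.61
x·lx·mx: 0, 0.57, 0.68, 0.63, 0.96, 1.05, 0.24 → Σ = 4.13
T = 4.13 / 1.61 = 2.565217… → 2.57

2.57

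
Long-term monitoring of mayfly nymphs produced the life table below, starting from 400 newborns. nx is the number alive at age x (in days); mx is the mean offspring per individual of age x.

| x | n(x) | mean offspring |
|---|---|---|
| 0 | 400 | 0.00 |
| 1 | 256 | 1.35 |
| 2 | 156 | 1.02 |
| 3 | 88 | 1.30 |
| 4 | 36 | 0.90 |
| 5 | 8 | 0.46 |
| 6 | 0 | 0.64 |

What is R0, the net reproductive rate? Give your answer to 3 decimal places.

lx = nx/n0 = nx/400: 1, 0.64, 0.39, 0.22, 0.09, 0.02, 0
lx·mx by age: 0, 0.864, 0.3978, 0.286, 0.081, 0.0092, 0
R0 = Σ lx·mx = 1.638 → 1.638

1.638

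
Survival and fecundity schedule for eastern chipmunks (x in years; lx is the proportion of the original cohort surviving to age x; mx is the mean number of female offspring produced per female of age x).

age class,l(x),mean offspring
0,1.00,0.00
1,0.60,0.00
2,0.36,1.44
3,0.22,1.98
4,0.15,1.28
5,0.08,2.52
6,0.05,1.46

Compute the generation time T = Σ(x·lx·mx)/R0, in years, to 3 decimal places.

lx·mx: 0, 0, 0.5184, 0.4356, 0.192, 0.2016, 0.073 → R0 = 1.4206
x·lx·mx: 0, 0, 1.0368, 1.3068, 0.768, 1.008, 0.438 → Σ = 4.5576
T = 4.5576 / 1.4206 = 3.208222… → 3.208

3.208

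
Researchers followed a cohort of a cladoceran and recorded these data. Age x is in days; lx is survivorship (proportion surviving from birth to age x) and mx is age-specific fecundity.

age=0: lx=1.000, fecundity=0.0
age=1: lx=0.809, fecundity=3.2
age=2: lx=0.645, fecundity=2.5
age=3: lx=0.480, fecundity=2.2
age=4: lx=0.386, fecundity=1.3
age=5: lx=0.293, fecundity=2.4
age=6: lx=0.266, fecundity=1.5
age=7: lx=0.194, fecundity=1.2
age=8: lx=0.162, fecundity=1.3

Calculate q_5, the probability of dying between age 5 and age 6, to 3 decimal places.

0.092

q_5 = (l_5 − l_6) / l_5 = (0.293 − 0.266) / 0.293
     = 0.027 / 0.293 = 0.09215… → 0.092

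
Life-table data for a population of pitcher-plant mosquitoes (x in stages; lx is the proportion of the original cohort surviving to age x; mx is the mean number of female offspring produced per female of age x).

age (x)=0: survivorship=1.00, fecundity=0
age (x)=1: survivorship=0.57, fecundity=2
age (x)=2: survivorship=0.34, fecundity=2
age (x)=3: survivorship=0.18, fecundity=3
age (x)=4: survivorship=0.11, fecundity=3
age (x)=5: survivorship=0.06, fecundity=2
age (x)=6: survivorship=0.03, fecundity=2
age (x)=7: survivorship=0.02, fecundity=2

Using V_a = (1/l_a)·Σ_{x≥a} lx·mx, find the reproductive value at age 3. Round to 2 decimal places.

6.06

lx·mx for x ≥ 3: 0.54, 0.33, 0.12, 0.06, 0.04 → sum = 1.09
V_3 = 1.09 / l_3 = 1.09 / 0.18 = 6.055556… → 6.06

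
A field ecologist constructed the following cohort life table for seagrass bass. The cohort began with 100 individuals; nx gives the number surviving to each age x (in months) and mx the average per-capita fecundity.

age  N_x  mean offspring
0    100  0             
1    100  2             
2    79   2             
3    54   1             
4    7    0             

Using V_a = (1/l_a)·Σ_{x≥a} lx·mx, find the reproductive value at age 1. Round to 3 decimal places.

lx = nx/n0 = nx/100: 1, 1, 0.79, 0.54, 0.07
lx·mx for x ≥ 1: 2, 1.58, 0.54, 0 → sum = 4.12
V_1 = 4.12 / l_1 = 4.12 / 1 = 4.12 → 4.120

4.120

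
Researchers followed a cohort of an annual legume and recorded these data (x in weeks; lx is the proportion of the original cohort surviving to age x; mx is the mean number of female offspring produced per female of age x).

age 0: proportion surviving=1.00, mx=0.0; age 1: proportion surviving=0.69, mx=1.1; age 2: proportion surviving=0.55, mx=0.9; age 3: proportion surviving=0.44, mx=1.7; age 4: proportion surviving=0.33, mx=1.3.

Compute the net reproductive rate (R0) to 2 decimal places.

2.43

lx·mx by age: 0, 0.759, 0.495, 0.748, 0.429
R0 = Σ lx·mx = 2.431 → 2.43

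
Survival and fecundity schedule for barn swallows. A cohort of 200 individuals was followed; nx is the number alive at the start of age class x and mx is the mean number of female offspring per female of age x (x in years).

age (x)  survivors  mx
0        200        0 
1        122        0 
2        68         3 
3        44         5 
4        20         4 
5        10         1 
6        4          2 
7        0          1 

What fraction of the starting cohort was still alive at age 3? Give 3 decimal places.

0.220

l_3 = n_3/n_0 = 44/200 = 0.22 → 0.220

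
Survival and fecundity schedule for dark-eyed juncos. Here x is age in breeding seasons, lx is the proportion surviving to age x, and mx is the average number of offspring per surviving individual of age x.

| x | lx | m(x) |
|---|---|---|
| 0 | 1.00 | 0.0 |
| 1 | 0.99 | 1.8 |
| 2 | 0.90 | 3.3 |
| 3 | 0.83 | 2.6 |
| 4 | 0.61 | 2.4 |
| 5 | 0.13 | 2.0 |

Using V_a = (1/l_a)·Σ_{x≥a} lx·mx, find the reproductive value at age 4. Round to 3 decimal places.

lx·mx for x ≥ 4: 1.464, 0.26 → sum = 1.724
V_4 = 1.724 / l_4 = 1.724 / 0.61 = 2.82623… → 2.826

2.826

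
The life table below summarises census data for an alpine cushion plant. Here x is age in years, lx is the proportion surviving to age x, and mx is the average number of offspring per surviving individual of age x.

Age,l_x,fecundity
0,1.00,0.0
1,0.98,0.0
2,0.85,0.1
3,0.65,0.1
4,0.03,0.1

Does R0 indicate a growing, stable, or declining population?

R0 = Σ lx·mx = 0 + 0 + 0.085 + 0.065 + 0.003 = 0.153
R0 < 1, so the population is declining.

declining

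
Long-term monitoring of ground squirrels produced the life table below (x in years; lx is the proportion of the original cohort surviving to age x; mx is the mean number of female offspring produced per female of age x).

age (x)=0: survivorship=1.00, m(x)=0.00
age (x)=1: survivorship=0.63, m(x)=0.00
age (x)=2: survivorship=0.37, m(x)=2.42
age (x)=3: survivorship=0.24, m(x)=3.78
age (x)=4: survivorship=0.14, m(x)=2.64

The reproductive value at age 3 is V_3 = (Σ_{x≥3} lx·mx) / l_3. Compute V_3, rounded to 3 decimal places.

lx·mx for x ≥ 3: 0.9072, 0.3696 → sum = 1.2768
V_3 = 1.2768 / l_3 = 1.2768 / 0.24 = 5.32 → 5.320

5.320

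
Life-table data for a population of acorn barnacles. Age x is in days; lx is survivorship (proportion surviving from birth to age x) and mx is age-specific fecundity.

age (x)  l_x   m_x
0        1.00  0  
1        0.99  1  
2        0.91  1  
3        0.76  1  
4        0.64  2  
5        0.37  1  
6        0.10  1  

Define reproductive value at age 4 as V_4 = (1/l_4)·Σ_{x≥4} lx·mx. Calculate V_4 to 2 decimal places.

lx·mx for x ≥ 4: 1.28, 0.37, 0.1 → sum = 1.75
V_4 = 1.75 / l_4 = 1.75 / 0.64 = 2.734375 → 2.73

2.73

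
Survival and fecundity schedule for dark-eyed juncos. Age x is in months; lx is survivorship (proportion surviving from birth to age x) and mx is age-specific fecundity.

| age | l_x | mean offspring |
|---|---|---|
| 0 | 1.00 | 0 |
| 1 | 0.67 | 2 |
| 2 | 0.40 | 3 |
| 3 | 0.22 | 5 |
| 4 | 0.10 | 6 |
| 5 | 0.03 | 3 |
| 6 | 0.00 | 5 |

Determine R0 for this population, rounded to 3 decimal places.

lx·mx by age: 0, 1.34, 1.2, 1.1, 0.6, 0.09, 0
R0 = Σ lx·mx = 4.33 → 4.330

4.330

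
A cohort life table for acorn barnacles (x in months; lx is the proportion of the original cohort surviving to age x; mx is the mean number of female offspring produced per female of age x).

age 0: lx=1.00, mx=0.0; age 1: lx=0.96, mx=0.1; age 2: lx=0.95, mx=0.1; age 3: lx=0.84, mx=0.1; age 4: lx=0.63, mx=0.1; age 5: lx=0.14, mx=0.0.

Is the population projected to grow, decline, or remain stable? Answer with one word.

R0 = Σ lx·mx = 0 + 0.096 + 0.095 + 0.084 + 0.063 + 0 = 0.338
R0 < 1, so the population is declining.

declining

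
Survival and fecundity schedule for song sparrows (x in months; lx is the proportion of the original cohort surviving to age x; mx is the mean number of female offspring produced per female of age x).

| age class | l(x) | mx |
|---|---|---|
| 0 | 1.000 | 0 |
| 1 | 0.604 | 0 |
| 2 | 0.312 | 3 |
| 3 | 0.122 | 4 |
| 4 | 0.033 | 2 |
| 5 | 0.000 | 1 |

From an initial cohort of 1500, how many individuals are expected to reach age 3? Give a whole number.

183

Expected survivors = N0 · l_3 = 1500 × 0.122 = 183 → 183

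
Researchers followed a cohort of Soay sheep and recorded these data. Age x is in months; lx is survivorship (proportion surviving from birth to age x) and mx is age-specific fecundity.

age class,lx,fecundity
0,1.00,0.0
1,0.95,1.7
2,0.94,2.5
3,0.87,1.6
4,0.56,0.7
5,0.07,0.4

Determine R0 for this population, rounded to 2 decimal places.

lx·mx by age: 0, 1.615, 2.35, 1.392, 0.392, 0.028
R0 = Σ lx·mx = 5.777 → 5.78

5.78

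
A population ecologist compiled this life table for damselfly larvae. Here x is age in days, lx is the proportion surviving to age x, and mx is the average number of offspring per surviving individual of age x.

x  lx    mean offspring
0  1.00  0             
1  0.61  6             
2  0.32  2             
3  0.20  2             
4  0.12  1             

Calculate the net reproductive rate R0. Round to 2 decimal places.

4.82

lx·mx by age: 0, 3.66, 0.64, 0.4, 0.12
R0 = Σ lx·mx = 4.82 → 4.82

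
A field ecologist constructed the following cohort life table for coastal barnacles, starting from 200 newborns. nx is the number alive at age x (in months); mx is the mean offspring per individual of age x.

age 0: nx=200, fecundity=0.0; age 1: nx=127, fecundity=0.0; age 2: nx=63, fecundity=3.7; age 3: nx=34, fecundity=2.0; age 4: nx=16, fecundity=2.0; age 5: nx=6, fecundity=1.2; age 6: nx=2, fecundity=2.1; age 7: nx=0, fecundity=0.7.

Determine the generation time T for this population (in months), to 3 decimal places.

lx = nx/n0 = nx/200: 1, 0.635, 0.315, 0.17, 0.08, 0.03, 0.01, 0
lx·mx: 0, 0, 1.1655, 0.34, 0.16, 0.036, 0.021, 0 → R0 = 1.7225
x·lx·mx: 0, 0, 2.331, 1.02, 0.64, 0.18, 0.126, 0 → Σ = 4.297
T = 4.297 / 1.7225 = 2.49463… → 2.495

2.495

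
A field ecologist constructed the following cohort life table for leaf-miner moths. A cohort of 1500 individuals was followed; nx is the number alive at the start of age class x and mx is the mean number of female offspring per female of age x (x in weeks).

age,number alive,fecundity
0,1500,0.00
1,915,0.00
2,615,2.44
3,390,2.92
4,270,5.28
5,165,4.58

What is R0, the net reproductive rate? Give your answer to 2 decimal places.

3.21

lx = nx/n0 = nx/1500: 1, 0.61, 0.41, 0.26, 0.18, 0.11
lx·mx by age: 0, 0, 1.0004, 0.7592, 0.9504, 0.5038
R0 = Σ lx·mx = 3.2138 → 3.21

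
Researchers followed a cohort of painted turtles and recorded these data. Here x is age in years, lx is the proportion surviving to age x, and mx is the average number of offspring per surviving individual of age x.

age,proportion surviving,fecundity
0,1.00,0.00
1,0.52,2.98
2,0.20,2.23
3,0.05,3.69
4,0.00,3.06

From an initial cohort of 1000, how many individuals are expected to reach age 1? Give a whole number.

Expected survivors = N0 · l_1 = 1000 × 0.52 = 520 → 520

520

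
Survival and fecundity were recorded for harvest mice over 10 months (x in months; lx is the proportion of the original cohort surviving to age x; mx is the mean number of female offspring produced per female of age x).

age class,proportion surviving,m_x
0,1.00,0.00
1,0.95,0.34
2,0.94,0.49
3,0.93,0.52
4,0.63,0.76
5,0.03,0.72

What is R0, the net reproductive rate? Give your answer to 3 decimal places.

lx·mx by age: 0, 0.323, 0.4606, 0.4836, 0.4788, 0.0216
R0 = Σ lx·mx = 1.7676 → 1.768

1.768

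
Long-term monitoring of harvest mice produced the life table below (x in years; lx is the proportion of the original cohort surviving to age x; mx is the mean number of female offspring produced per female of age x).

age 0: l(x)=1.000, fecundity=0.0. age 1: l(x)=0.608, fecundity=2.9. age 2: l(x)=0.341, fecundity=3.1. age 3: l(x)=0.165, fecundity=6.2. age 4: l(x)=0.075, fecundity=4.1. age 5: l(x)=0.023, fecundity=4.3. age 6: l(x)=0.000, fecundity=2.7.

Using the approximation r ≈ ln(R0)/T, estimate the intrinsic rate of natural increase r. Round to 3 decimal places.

0.709

R0 = Σ lx·mx = 0 + 1.7632 + 1.0571 + 1.023 + 0.3075 + 0.0989 + 0 = 4.2497
Σ x·lx·mx = 8.6709; T = 8.6709/4.2497 = 2.04036…
r ≈ ln(R0)/T = ln(4.2497)/2.04036… = 0.70912… → 0.709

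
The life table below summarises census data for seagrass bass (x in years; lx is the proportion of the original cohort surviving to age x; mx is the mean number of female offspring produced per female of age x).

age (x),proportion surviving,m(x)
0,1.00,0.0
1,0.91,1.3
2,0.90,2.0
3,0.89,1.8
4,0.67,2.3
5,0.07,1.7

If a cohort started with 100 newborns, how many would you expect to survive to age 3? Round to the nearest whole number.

89

Expected survivors = N0 · l_3 = 100 × 0.89 = 89 → 89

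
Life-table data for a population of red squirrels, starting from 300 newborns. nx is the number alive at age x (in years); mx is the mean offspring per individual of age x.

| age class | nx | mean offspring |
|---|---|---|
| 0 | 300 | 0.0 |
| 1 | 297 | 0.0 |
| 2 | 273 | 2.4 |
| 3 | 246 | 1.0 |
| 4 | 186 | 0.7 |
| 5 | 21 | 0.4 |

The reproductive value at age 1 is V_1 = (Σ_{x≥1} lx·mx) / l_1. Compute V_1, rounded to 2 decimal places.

3.50

lx = nx/n0 = nx/300: 1, 0.99, 0.91, 0.82, 0.62, 0.07
lx·mx for x ≥ 1: 0, 2.184, 0.82, 0.434, 0.028 → sum = 3.466
V_1 = 3.466 / l_1 = 3.466 / 0.99 = 3.50101… → 3.50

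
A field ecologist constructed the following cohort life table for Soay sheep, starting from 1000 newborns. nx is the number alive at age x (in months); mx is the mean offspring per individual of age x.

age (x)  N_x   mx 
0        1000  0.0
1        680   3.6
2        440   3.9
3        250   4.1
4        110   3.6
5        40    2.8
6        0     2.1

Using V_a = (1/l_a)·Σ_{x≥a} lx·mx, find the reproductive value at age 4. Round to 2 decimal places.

4.62

lx = nx/n0 = nx/1000: 1, 0.68, 0.44, 0.25, 0.11, 0.04, 0
lx·mx for x ≥ 4: 0.396, 0.112, 0 → sum = 0.508
V_4 = 0.508 / l_4 = 0.508 / 0.11 = 4.618182… → 4.62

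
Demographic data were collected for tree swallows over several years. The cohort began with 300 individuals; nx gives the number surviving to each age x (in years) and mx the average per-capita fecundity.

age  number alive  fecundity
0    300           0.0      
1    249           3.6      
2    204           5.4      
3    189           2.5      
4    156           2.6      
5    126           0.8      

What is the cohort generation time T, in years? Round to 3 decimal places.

2.232

lx = nx/n0 = nx/300: 1, 0.83, 0.68, 0.63, 0.52, 0.42
lx·mx: 0, 2.988, 3.672, 1.575, 1.352, 0.336 → R0 = 9.923
x·lx·mx: 0, 2.988, 7.344, 4.725, 5.408, 1.68 → Σ = 22.145
T = 22.145 / 9.923 = 2.231684… → 2.232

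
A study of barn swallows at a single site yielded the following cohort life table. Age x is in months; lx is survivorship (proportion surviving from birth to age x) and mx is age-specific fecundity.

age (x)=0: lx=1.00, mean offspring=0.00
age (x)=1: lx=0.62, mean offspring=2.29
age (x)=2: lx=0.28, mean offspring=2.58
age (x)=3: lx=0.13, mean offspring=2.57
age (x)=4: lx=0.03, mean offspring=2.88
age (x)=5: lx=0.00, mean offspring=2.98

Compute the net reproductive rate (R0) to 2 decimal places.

lx·mx by age: 0, 1.4198, 0.7224, 0.3341, 0.0864, 0
R0 = Σ lx·mx = 2.5627 → 2.56

2.56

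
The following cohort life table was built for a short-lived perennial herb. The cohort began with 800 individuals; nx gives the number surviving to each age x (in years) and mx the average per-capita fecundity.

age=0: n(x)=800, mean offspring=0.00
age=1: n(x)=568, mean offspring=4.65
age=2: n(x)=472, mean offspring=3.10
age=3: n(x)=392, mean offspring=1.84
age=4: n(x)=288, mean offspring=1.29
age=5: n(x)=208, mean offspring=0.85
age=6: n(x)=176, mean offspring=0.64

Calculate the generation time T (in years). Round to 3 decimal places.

1.964

lx = nx/n0 = nx/800: 1, 0.71, 0.59, 0.49, 0.36, 0.26, 0.22
lx·mx: 0, 3.3015, 1.829, 0.9016, 0.4644, 0.221, 0.1408 → R0 = 6.8583
x·lx·mx: 0, 3.3015, 3.658, 2.7048, 1.8576, 1.105, 0.8448 → Σ = 13.4717
T = 13.4717 / 6.8583 = 1.964291… → 1.964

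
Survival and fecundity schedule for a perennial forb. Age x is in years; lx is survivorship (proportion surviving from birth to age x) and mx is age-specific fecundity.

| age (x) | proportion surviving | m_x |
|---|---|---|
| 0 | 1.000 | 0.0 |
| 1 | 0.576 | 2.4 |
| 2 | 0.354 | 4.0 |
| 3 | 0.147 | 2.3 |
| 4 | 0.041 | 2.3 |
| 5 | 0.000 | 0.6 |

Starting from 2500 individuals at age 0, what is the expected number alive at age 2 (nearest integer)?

885

Expected survivors = N0 · l_2 = 2500 × 0.354 = 885 → 885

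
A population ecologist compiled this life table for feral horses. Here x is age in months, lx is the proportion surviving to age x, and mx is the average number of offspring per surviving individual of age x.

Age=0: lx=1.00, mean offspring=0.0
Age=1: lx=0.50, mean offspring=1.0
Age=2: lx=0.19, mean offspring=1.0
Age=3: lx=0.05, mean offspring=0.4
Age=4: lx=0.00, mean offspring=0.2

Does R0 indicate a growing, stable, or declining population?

declining

R0 = Σ lx·mx = 0 + 0.5 + 0.19 + 0.02 + 0 = 0.71
R0 < 1, so the population is declining.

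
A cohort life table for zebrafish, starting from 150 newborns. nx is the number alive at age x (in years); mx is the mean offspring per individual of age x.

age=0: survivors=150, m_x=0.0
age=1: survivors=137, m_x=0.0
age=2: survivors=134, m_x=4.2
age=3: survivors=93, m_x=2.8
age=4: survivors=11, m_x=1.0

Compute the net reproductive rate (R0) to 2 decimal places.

lx = nx/n0 = nx/150: 1, 0.91333…, 0.89333…, 0.62, 0.07333…
lx·mx by age: 0, 0, 3.752…, 1.736, 0.073333…
R0 = Σ lx·mx = 5.561333… → 5.56

5.56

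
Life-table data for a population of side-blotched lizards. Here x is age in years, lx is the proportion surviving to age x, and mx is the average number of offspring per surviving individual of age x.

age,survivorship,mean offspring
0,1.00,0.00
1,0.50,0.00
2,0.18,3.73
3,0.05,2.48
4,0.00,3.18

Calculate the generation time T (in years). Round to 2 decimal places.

lx·mx: 0, 0, 0.6714, 0.124, 0 → R0 = 0.7954
x·lx·mx: 0, 0, 1.3428, 0.372, 0 → Σ = 1.7148
T = 1.7148 / 0.7954 = 2.155896… → 2.16

2.16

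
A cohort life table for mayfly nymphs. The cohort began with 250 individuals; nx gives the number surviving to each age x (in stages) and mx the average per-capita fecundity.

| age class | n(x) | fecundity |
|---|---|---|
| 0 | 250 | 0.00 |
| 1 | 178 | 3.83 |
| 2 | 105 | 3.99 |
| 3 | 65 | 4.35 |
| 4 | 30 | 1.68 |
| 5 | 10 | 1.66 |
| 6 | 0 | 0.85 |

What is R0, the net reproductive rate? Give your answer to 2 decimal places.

5.80

lx = nx/n0 = nx/250: 1, 0.712, 0.42, 0.26, 0.12, 0.04, 0
lx·mx by age: 0, 2.72696, 1.6758, 1.131, 0.2016, 0.0664, 0
R0 = Σ lx·mx = 5.80176 → 5.80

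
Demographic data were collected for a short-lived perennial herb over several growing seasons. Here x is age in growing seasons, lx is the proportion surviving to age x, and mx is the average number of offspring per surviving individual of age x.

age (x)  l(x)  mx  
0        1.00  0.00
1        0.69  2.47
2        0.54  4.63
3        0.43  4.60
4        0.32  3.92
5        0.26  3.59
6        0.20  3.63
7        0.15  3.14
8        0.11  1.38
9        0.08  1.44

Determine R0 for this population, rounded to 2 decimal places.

9.83

lx·mx by age: 0, 1.7043, 2.5002, 1.978, 1.2544, 0.9334, 0.726, 0.471, 0.1518, 0.1152
R0 = Σ lx·mx = 9.8343 → 9.83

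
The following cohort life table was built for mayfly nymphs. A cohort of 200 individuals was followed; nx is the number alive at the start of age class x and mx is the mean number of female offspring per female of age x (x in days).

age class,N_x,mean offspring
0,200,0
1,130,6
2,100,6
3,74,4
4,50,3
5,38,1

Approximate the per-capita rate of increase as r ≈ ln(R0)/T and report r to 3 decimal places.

1.137

lx = nx/n0 = nx/200: 1, 0.65, 0.5, 0.37, 0.25, 0.19
R0 = Σ lx·mx = 0 + 3.9 + 3 + 1.48 + 0.75 + 0.19 = 9.32
Σ x·lx·mx = 18.29; T = 18.29/9.32 = 1.96245…
r ≈ ln(R0)/T = ln(9.32)/1.96245… = 1.13744… → 1.137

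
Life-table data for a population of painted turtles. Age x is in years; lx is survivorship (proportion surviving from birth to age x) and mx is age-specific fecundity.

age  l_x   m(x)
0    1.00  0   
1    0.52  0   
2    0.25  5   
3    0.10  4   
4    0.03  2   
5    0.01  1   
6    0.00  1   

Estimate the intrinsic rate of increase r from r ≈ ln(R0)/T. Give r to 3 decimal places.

0.234

R0 = Σ lx·mx = 0 + 0 + 1.25 + 0.4 + 0.06 + 0.01 + 0 = 1.72
Σ x·lx·mx = 3.99; T = 3.99/1.72 = 2.31977…
r ≈ ln(R0)/T = ln(1.72)/2.31977… = 0.23378… → 0.234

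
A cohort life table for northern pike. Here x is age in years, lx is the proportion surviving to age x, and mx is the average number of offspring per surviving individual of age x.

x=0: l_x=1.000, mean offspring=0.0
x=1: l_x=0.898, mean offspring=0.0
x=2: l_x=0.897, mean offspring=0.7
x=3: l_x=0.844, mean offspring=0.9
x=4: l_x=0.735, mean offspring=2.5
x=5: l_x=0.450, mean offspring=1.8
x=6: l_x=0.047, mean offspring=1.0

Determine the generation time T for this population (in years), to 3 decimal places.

3.728

lx·mx: 0, 0, 0.6279, 0.7596, 1.8375, 0.81, 0.047 → R0 = 4.082
x·lx·mx: 0, 0, 1.2558, 2.2788, 7.35, 4.05, 0.282 → Σ = 15.2166
T = 15.2166 / 4.082 = 3.727732… → 3.728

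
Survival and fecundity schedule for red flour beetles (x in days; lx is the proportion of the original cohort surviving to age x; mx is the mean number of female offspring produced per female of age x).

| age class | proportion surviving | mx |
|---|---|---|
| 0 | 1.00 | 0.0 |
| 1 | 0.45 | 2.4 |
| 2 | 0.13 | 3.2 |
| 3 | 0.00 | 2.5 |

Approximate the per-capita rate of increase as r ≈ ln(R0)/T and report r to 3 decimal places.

R0 = Σ lx·mx = 0 + 1.08 + 0.416 + 0 = 1.496
Σ x·lx·mx = 1.912; T = 1.912/1.496 = 1.27807…
r ≈ ln(R0)/T = ln(1.496)/1.27807… = 0.31516… → 0.315

0.315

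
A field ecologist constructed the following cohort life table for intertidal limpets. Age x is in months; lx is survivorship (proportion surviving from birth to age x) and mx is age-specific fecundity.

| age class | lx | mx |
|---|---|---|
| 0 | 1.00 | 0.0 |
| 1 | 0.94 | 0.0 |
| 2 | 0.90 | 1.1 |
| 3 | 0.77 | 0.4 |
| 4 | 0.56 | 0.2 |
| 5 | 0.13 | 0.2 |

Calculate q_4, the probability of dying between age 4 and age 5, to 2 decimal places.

q_4 = (l_4 − l_5) / l_4 = (0.56 − 0.13) / 0.56
     = 0.43 / 0.56 = 0.767857… → 0.77

0.77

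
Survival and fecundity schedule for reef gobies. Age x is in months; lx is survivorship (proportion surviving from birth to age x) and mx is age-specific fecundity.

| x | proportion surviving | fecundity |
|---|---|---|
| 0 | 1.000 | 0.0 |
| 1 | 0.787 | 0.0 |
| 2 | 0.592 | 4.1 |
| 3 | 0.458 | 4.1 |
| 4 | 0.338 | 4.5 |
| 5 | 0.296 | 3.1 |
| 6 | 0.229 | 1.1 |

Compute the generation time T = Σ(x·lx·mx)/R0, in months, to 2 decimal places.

lx·mx: 0, 0, 2.4272, 1.8778, 1.521, 0.9176, 0.2519 → R0 = 6.9955
x·lx·mx: 0, 0, 4.8544, 5.6334, 6.084, 4.588, 1.5114 → Σ = 22.6712
T = 22.6712 / 6.9955 = 3.240826… → 3.24

3.24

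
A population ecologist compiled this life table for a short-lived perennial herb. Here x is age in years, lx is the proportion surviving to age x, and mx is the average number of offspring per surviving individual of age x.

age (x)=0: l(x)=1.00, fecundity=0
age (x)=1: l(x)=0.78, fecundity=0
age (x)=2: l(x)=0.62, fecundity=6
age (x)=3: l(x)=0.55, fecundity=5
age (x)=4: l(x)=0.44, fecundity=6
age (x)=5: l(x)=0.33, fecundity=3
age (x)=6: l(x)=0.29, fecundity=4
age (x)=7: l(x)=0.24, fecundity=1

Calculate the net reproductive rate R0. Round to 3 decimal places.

11.500

lx·mx by age: 0, 0, 3.72, 2.75, 2.64, 0.99, 1.16, 0.24
R0 = Σ lx·mx = 11.5 → 11.500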